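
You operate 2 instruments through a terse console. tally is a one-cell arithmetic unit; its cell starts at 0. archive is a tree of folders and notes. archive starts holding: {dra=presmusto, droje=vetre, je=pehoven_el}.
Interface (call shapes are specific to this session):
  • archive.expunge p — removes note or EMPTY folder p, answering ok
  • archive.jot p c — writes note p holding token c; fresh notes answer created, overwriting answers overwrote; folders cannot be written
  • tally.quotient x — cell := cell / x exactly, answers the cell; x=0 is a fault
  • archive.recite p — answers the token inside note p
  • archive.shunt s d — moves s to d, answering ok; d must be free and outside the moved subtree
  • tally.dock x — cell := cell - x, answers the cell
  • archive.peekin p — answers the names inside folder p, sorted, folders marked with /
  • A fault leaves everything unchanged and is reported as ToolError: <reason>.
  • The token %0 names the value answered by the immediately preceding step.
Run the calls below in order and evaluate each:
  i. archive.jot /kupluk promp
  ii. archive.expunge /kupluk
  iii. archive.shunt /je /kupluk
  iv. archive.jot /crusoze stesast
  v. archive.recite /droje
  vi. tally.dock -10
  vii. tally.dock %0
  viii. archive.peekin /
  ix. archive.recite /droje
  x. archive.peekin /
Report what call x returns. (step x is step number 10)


Answer: [crusoze, dra, droje, kupluk]

Derivation:
~$ archive.jot p=/kupluk c=promp
= created
~$ archive.expunge p=/kupluk
= ok
~$ archive.shunt s=/je d=/kupluk
= ok
~$ archive.jot p=/crusoze c=stesast
= created
~$ archive.recite p=/droje
= vetre
~$ tally.dock x=-10
= 10
~$ tally.dock x=%0
= 0
~$ archive.peekin p=/
= [crusoze, dra, droje, kupluk]
~$ archive.recite p=/droje
= vetre
~$ archive.peekin p=/
= [crusoze, dra, droje, kupluk]


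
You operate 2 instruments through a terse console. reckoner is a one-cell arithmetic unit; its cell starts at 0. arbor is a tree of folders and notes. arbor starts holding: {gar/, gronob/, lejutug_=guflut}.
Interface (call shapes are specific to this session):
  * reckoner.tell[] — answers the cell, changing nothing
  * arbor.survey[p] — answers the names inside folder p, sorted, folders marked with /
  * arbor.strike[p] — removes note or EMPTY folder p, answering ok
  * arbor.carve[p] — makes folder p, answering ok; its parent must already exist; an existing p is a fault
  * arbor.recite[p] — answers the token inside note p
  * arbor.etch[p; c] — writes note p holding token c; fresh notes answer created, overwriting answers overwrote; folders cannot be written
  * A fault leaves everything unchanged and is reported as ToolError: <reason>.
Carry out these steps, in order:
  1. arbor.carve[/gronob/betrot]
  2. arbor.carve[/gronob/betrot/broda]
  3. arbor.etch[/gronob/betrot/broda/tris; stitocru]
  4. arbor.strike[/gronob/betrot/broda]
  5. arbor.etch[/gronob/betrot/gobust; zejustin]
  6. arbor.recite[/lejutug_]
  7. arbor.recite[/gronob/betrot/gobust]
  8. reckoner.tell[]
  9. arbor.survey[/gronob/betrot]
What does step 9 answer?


>> carve(/gronob/betrot)
<< ok
>> carve(/gronob/betrot/broda)
<< ok
>> etch(/gronob/betrot/broda/tris, stitocru)
<< created
>> strike(/gronob/betrot/broda)
<< ToolError: not empty
>> etch(/gronob/betrot/gobust, zejustin)
<< created
>> recite(/lejutug_)
<< guflut
>> recite(/gronob/betrot/gobust)
<< zejustin
>> tell()
<< 0
>> survey(/gronob/betrot)
<< [broda/, gobust]

Answer: [broda/, gobust]


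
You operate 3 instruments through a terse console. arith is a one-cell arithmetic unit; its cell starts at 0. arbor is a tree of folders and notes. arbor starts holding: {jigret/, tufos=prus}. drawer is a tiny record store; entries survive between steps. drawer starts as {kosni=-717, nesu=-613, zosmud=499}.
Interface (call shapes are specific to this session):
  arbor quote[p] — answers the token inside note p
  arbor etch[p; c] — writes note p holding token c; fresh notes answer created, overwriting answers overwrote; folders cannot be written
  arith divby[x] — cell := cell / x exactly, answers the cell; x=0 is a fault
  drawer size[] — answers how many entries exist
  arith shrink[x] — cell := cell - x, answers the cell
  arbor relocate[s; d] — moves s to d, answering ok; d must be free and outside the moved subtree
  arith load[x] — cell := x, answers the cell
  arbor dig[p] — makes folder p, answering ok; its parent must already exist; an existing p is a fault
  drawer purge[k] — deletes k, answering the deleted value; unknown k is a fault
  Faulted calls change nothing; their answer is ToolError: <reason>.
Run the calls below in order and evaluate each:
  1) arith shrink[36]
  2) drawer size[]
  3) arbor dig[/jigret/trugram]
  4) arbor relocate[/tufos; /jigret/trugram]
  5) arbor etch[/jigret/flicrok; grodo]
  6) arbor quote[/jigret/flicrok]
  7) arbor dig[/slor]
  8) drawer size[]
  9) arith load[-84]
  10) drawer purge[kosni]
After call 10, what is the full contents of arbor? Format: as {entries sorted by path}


Answer: {jigret/, jigret/flicrok=grodo, jigret/trugram/, slor/, tufos=prus}

Derivation:
Step: arith shrink[x=36]
Result: -36
Step: drawer size[]
Result: 3
Step: arbor dig[p=/jigret/trugram]
Result: ok
Step: arbor relocate[s=/tufos; d=/jigret/trugram]
Result: ToolError: exists
Step: arbor etch[p=/jigret/flicrok; c=grodo]
Result: created
Step: arbor quote[p=/jigret/flicrok]
Result: grodo
Step: arbor dig[p=/slor]
Result: ok
Step: drawer size[]
Result: 3
Step: arith load[x=-84]
Result: -84
Step: drawer purge[k=kosni]
Result: -717


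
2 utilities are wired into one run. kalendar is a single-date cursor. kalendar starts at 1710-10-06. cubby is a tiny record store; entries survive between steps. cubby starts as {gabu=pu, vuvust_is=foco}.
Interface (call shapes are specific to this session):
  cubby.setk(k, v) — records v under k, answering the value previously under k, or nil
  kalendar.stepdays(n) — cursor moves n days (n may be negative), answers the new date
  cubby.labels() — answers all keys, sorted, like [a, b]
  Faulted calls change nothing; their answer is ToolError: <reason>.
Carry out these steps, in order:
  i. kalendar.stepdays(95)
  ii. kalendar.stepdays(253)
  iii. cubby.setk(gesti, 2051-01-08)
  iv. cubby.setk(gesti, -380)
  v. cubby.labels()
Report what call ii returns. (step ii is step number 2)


Calling stepdays using n→95, — result: 1711-01-09.
I use stepdays using n→253, — result: 1711-09-19.
I call setk using k→gesti, v→2051-01-08, and get nil.
I call setk using k→gesti, v→-380, giving 2051-01-08.
Invoking labels(), → [gabu, gesti, vuvust_is].

Answer: 1711-09-19


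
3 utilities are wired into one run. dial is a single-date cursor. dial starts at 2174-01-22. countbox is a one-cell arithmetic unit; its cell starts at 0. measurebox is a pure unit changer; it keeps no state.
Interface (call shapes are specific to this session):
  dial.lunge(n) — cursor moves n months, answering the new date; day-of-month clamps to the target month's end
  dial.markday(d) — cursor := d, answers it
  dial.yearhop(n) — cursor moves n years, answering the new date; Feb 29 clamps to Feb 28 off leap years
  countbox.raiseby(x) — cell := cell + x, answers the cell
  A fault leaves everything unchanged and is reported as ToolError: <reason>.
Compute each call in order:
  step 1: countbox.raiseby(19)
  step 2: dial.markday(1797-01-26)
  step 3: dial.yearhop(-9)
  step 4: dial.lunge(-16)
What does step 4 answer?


Answer: 1786-09-26

Derivation:
$ countbox.raiseby x→19
:: 19
$ dial.markday d→1797-01-26
:: 1797-01-26
$ dial.yearhop n→-9
:: 1788-01-26
$ dial.lunge n→-16
:: 1786-09-26


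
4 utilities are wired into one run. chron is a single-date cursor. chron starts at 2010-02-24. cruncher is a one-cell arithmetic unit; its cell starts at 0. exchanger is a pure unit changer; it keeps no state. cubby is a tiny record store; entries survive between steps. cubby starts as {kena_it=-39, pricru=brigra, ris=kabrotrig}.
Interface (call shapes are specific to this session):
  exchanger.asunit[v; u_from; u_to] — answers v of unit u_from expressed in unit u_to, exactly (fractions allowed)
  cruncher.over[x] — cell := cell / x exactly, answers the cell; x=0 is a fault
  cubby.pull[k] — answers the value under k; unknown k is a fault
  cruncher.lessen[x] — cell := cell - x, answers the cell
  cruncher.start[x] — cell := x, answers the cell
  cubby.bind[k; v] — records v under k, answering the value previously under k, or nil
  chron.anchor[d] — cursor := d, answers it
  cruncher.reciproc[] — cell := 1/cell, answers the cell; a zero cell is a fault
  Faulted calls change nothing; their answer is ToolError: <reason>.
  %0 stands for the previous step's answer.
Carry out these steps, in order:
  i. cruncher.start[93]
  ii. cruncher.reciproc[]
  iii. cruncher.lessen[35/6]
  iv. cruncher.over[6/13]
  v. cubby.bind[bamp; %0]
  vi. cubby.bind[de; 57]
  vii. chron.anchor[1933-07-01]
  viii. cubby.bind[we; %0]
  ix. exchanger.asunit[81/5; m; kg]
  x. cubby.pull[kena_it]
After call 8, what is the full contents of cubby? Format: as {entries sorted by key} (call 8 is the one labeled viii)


Answer: {bamp=-4693/372, de=57, kena_it=-39, pricru=brigra, ris=kabrotrig, we=1933-07-01}

Derivation:
CALL cruncher.start[x→93]
RET  93
CALL cruncher.reciproc[]
RET  1/93
CALL cruncher.lessen[x→35/6]
RET  -361/62
CALL cruncher.over[x→6/13]
RET  -4693/372
CALL cubby.bind[k→bamp; v→%0]
RET  nil
CALL cubby.bind[k→de; v→57]
RET  nil
CALL chron.anchor[d→1933-07-01]
RET  1933-07-01
CALL cubby.bind[k→we; v→%0]
RET  nil
CALL exchanger.asunit[v→81/5; u_from→m; u_to→kg]
RET  ToolError: incompatible units
CALL cubby.pull[k→kena_it]
RET  -39


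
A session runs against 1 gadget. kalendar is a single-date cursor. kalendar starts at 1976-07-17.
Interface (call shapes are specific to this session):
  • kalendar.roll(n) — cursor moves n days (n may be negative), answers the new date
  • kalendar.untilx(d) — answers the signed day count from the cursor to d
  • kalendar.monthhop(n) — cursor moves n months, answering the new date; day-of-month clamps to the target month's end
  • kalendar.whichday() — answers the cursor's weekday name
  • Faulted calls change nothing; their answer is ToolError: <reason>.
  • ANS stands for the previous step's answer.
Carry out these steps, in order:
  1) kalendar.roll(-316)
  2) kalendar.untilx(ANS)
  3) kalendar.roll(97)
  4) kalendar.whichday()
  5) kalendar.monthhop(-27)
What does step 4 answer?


Answer: Thursday

Derivation:
;; roll(n: -316) : 1975-09-05
;; untilx(d: ANS) : 0
;; roll(n: 97) : 1975-12-11
;; whichday() : Thursday
;; monthhop(n: -27) : 1973-09-11


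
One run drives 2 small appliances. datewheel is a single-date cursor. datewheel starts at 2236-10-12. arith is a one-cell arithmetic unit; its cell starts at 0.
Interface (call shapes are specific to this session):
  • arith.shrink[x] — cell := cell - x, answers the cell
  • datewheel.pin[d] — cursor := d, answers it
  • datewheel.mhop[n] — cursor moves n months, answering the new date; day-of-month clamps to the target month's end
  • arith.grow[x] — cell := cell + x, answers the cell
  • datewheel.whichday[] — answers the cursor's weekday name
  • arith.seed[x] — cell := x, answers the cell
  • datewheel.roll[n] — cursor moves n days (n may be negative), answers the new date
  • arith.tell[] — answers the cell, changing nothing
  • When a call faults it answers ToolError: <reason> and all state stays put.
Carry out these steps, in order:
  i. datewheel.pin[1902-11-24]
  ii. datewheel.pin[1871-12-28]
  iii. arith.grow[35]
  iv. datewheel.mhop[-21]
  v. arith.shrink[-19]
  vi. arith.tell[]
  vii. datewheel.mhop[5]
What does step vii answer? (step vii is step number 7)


Answer: 1870-08-28

Derivation:
;; 1. datewheel.pin(d=1902-11-24) : 1902-11-24
;; 2. datewheel.pin(d=1871-12-28) : 1871-12-28
;; 3. arith.grow(x=35) : 35
;; 4. datewheel.mhop(n=-21) : 1870-03-28
;; 5. arith.shrink(x=-19) : 54
;; 6. arith.tell() : 54
;; 7. datewheel.mhop(n=5) : 1870-08-28


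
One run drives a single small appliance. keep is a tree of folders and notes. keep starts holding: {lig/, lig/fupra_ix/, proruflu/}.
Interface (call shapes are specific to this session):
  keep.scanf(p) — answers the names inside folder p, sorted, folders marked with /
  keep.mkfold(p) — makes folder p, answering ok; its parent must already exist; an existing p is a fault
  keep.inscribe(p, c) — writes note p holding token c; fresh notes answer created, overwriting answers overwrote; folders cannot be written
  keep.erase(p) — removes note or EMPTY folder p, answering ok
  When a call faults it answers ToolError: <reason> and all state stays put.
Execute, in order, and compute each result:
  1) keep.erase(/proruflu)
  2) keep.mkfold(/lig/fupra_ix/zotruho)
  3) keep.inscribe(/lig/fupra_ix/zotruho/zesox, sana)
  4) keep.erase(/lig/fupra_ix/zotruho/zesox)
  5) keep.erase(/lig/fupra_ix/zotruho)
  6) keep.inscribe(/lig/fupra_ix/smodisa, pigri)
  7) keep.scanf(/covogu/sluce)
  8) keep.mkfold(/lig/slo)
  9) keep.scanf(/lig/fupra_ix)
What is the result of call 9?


Answer: [smodisa]

Derivation:
→ keep.erase(p='/proruflu')
← ok
→ keep.mkfold(p='/lig/fupra_ix/zotruho')
← ok
→ keep.inscribe(p='/lig/fupra_ix/zotruho/zesox', c='sana')
← created
→ keep.erase(p='/lig/fupra_ix/zotruho/zesox')
← ok
→ keep.erase(p='/lig/fupra_ix/zotruho')
← ok
→ keep.inscribe(p='/lig/fupra_ix/smodisa', c='pigri')
← created
→ keep.scanf(p='/covogu/sluce')
← ToolError: not found
→ keep.mkfold(p='/lig/slo')
← ok
→ keep.scanf(p='/lig/fupra_ix')
← [smodisa]


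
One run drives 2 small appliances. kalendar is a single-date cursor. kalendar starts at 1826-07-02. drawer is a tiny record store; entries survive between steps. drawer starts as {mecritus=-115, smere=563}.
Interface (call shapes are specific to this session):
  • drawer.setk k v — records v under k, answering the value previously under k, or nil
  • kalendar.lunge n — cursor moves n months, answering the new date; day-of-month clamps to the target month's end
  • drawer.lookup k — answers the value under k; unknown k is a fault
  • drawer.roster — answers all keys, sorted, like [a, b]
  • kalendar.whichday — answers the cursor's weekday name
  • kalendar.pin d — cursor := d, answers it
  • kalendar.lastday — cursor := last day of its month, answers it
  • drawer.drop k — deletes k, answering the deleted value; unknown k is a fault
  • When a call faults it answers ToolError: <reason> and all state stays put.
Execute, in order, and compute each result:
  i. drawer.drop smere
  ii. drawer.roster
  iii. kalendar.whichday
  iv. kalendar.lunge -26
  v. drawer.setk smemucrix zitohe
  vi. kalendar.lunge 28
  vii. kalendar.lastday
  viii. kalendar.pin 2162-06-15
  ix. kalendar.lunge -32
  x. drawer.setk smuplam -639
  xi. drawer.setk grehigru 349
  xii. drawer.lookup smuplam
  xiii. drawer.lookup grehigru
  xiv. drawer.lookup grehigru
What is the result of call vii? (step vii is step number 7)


Answer: 1826-09-30

Derivation:
Do: drawer.drop[k→smere]
See: 563
Do: drawer.roster[]
See: [mecritus]
Do: kalendar.whichday[]
See: Sunday
Do: kalendar.lunge[n→-26]
See: 1824-05-02
Do: drawer.setk[k→smemucrix; v→zitohe]
See: nil
Do: kalendar.lunge[n→28]
See: 1826-09-02
Do: kalendar.lastday[]
See: 1826-09-30
Do: kalendar.pin[d→2162-06-15]
See: 2162-06-15
Do: kalendar.lunge[n→-32]
See: 2159-10-15
Do: drawer.setk[k→smuplam; v→-639]
See: nil
Do: drawer.setk[k→grehigru; v→349]
See: nil
Do: drawer.lookup[k→smuplam]
See: -639
Do: drawer.lookup[k→grehigru]
See: 349
Do: drawer.lookup[k→grehigru]
See: 349


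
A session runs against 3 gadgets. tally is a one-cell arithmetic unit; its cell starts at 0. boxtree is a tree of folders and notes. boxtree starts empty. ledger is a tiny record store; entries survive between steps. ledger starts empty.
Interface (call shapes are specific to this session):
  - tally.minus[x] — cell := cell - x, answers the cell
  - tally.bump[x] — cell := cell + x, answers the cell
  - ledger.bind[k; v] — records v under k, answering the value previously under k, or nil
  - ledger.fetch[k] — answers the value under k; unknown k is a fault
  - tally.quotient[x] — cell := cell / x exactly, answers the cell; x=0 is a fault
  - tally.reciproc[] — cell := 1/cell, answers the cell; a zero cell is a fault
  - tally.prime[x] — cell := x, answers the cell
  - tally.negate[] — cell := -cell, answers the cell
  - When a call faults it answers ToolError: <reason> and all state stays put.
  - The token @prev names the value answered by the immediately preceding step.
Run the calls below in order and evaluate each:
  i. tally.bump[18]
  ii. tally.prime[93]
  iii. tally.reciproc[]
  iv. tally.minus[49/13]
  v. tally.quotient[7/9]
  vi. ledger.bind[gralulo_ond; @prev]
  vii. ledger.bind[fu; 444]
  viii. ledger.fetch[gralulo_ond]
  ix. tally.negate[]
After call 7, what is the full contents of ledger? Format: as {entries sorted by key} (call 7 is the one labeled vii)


% tally.bump x: 18
= 18
% tally.prime x: 93
= 93
% tally.reciproc
= 1/93
% tally.minus x: 49/13
= -4544/1209
% tally.quotient x: 7/9
= -13632/2821
% ledger.bind k: gralulo_ond v: @prev
= nil
% ledger.bind k: fu v: 444
= nil
% ledger.fetch k: gralulo_ond
= -13632/2821
% tally.negate
= 13632/2821

Answer: {fu=444, gralulo_ond=-13632/2821}


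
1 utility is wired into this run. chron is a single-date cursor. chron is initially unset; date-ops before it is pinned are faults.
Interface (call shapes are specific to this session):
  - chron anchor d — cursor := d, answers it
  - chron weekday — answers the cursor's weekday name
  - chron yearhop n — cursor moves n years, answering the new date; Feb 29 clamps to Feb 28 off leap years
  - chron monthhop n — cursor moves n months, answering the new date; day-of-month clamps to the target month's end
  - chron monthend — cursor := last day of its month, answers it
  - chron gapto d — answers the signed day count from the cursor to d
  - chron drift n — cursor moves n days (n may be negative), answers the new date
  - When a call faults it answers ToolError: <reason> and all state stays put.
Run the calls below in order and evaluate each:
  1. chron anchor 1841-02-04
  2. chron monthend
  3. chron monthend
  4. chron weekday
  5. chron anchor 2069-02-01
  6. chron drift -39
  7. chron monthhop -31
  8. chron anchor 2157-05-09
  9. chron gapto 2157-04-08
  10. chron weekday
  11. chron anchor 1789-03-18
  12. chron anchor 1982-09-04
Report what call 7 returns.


Answer: 2066-05-24

Derivation:
I invoke chron anchor(d='1841-02-04'), — result: 1841-02-04.
Now I run chron monthend(), — result: 1841-02-28.
Next I call chron monthend(), giving 1841-02-28.
I try chron weekday(), which returns Sunday.
Calling chron anchor(d='2069-02-01'), which returns 2069-02-01.
I call chron drift(n='-39'), yielding 2068-12-24.
I call chron monthhop(n='-31'), and see 2066-05-24.
I try chron anchor(d='2157-05-09'), and observe 2157-05-09.
Then chron gapto(d='2157-04-08'), → -31.
Now I run chron weekday(), → Monday.
Next I call chron anchor(d='1789-03-18'), and see 1789-03-18.
Next I call chron anchor(d='1982-09-04'), and get 1982-09-04.


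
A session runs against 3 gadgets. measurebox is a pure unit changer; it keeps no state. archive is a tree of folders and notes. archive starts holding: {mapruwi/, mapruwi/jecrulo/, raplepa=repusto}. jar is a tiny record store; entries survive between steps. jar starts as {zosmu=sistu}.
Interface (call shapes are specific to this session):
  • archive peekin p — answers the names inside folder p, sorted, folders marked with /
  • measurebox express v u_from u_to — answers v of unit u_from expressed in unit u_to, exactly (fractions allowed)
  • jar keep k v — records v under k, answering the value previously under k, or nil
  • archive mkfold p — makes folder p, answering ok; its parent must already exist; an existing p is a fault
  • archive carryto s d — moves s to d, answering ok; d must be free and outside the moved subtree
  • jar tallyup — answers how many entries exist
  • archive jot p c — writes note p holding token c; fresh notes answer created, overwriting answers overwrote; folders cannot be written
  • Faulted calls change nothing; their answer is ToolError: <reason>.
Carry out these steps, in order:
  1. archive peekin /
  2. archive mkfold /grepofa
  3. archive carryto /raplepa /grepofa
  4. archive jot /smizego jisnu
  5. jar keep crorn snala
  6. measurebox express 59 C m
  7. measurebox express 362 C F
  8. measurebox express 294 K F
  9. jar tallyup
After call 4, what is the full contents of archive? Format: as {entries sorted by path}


Answer: {grepofa/, mapruwi/, mapruwi/jecrulo/, raplepa=repusto, smizego=jisnu}

Derivation:
[in] archive peekin /
[out] [mapruwi/, raplepa]
[in] archive mkfold /grepofa
[out] ok
[in] archive carryto /raplepa /grepofa
[out] ToolError: exists
[in] archive jot /smizego jisnu
[out] created
[in] jar keep crorn snala
[out] nil
[in] measurebox express 59 C m
[out] ToolError: incompatible units
[in] measurebox express 362 C F
[out] 3418/5
[in] measurebox express 294 K F
[out] 6953/100
[in] jar tallyup
[out] 2


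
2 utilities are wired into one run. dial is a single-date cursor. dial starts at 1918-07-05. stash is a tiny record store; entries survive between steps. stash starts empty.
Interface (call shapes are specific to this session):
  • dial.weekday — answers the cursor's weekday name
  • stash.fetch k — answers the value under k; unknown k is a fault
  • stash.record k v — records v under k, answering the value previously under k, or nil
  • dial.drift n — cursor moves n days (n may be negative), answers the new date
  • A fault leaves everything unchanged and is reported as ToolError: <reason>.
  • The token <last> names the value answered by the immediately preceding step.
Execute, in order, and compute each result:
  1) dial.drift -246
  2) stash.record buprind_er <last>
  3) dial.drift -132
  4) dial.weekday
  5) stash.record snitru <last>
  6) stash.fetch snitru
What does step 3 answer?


Then dial.drift using -246: 1917-11-01.
I run stash.record using buprind_er, <last>: nil.
I invoke dial.drift using -132, and observe 1917-06-22.
I use dial.weekday, — result: Friday.
I call stash.record using snitru, <last>, — result: nil.
Invoking stash.fetch using snitru, giving Friday.

Answer: 1917-06-22


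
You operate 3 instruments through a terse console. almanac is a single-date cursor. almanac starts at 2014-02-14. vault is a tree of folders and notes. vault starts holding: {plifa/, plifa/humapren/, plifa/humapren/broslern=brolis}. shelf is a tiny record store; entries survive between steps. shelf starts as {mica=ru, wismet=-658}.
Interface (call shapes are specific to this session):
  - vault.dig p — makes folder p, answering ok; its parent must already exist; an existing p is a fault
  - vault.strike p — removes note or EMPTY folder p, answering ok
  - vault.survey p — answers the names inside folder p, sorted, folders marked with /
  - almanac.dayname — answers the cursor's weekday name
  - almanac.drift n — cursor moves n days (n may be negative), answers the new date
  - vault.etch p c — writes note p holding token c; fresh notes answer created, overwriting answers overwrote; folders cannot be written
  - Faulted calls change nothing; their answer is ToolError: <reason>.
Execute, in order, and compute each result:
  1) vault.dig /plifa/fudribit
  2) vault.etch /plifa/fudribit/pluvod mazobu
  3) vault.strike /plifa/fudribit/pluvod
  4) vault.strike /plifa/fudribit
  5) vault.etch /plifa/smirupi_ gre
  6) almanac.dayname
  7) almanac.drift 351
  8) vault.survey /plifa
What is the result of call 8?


-- vault.dig(p: /plifa/fudribit) ~> ok
-- vault.etch(p: /plifa/fudribit/pluvod, c: mazobu) ~> created
-- vault.strike(p: /plifa/fudribit/pluvod) ~> ok
-- vault.strike(p: /plifa/fudribit) ~> ok
-- vault.etch(p: /plifa/smirupi_, c: gre) ~> created
-- almanac.dayname() ~> Friday
-- almanac.drift(n: 351) ~> 2015-01-31
-- vault.survey(p: /plifa) ~> [humapren/, smirupi_]

Answer: [humapren/, smirupi_]


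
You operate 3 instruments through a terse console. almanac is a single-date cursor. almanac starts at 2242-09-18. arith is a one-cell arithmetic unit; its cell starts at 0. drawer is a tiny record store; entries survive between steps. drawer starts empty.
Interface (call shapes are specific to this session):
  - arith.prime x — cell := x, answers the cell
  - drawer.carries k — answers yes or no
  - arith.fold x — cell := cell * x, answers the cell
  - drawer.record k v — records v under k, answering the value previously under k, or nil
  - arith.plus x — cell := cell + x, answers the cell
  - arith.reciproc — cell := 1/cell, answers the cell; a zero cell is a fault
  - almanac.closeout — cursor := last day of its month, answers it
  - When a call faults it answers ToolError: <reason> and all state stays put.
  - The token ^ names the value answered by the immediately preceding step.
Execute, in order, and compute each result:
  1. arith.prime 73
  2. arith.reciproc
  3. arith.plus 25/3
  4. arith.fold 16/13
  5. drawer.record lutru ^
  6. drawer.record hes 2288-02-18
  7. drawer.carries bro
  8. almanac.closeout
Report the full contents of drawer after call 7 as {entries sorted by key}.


Act: arith.prime[x='73']
Obs: 73
Act: arith.reciproc[]
Obs: 1/73
Act: arith.plus[x='25/3']
Obs: 1828/219
Act: arith.fold[x='16/13']
Obs: 29248/2847
Act: drawer.record[k='lutru'; v='^']
Obs: nil
Act: drawer.record[k='hes'; v='2288-02-18']
Obs: nil
Act: drawer.carries[k='bro']
Obs: no
Act: almanac.closeout[]
Obs: 2242-09-30

Answer: {hes=2288-02-18, lutru=29248/2847}


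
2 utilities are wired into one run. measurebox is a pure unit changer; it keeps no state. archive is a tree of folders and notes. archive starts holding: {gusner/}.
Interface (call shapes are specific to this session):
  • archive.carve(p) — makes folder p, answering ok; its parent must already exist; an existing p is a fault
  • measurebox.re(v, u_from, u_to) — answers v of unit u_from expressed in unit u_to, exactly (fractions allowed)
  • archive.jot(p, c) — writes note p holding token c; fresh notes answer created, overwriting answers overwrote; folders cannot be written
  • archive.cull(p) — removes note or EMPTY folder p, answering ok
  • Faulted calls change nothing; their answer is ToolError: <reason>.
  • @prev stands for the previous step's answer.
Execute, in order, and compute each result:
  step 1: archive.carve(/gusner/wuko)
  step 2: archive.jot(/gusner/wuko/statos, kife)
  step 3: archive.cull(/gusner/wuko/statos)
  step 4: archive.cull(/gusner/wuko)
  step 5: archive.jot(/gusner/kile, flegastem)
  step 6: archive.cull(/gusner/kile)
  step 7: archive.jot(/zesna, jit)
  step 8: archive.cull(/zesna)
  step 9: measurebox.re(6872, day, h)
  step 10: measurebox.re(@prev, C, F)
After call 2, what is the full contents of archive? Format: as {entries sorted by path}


Answer: {gusner/, gusner/wuko/, gusner/wuko/statos=kife}

Derivation:
-> carve(p→/gusner/wuko)
<- ok
-> jot(p→/gusner/wuko/statos, c→kife)
<- created
-> cull(p→/gusner/wuko/statos)
<- ok
-> cull(p→/gusner/wuko)
<- ok
-> jot(p→/gusner/kile, c→flegastem)
<- created
-> cull(p→/gusner/kile)
<- ok
-> jot(p→/zesna, c→jit)
<- created
-> cull(p→/zesna)
<- ok
-> re(v→6872, u_from→day, u_to→h)
<- 164928
-> re(v→@prev, u_from→C, u_to→F)
<- 1484512/5


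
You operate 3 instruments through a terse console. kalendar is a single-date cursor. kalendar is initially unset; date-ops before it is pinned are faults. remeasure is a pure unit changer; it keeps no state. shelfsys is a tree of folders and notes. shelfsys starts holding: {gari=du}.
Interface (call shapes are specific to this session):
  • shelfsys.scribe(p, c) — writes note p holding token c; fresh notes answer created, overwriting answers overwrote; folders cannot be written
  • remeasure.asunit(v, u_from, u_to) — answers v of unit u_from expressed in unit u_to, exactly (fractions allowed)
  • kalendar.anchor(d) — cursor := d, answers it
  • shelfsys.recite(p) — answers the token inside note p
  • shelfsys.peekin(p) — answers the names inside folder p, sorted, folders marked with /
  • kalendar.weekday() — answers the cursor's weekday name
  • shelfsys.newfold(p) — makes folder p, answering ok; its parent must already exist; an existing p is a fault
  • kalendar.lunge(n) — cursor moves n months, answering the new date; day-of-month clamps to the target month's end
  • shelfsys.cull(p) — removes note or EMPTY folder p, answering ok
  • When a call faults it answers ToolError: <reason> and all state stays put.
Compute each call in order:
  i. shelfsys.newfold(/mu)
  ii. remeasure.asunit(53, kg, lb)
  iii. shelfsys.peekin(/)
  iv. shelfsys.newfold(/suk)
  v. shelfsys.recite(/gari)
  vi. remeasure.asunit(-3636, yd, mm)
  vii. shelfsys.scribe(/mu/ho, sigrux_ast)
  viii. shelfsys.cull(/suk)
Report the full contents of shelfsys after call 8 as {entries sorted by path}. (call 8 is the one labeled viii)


~$ newfold p→/mu
[out] ok
~$ asunit v→53 u_from→kg u_to→lb
[out] 5300000000/45359237
~$ peekin p→/
[out] [gari, mu/]
~$ newfold p→/suk
[out] ok
~$ recite p→/gari
[out] du
~$ asunit v→-3636 u_from→yd u_to→mm
[out] -16623792/5
~$ scribe p→/mu/ho c→sigrux_ast
[out] created
~$ cull p→/suk
[out] ok

Answer: {gari=du, mu/, mu/ho=sigrux_ast}


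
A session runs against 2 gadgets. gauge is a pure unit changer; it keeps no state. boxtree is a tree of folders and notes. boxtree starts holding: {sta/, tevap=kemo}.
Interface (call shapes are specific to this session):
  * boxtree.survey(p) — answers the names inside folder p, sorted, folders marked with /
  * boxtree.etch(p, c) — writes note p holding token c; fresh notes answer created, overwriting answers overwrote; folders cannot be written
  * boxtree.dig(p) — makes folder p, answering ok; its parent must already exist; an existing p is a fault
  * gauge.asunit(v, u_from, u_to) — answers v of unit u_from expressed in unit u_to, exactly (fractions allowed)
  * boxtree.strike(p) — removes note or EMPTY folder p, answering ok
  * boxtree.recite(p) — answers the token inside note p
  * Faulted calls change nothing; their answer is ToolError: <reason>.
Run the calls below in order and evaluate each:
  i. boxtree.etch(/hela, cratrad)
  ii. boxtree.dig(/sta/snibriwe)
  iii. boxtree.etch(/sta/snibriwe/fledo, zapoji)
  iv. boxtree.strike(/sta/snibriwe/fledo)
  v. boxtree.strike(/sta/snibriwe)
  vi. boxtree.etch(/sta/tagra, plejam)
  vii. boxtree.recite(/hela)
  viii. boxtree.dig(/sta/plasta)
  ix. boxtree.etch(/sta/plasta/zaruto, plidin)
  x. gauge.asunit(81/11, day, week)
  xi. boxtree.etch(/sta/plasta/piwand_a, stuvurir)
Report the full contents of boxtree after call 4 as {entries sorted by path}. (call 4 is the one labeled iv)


# 1. boxtree.etch(p='/hela', c='cratrad') ~> created
# 2. boxtree.dig(p='/sta/snibriwe') ~> ok
# 3. boxtree.etch(p='/sta/snibriwe/fledo', c='zapoji') ~> created
# 4. boxtree.strike(p='/sta/snibriwe/fledo') ~> ok
# 5. boxtree.strike(p='/sta/snibriwe') ~> ok
# 6. boxtree.etch(p='/sta/tagra', c='plejam') ~> created
# 7. boxtree.recite(p='/hela') ~> cratrad
# 8. boxtree.dig(p='/sta/plasta') ~> ok
# 9. boxtree.etch(p='/sta/plasta/zaruto', c='plidin') ~> created
# 10. gauge.asunit(v='81/11', u_from='day', u_to='week') ~> 81/77
# 11. boxtree.etch(p='/sta/plasta/piwand_a', c='stuvurir') ~> created

Answer: {hela=cratrad, sta/, sta/snibriwe/, tevap=kemo}


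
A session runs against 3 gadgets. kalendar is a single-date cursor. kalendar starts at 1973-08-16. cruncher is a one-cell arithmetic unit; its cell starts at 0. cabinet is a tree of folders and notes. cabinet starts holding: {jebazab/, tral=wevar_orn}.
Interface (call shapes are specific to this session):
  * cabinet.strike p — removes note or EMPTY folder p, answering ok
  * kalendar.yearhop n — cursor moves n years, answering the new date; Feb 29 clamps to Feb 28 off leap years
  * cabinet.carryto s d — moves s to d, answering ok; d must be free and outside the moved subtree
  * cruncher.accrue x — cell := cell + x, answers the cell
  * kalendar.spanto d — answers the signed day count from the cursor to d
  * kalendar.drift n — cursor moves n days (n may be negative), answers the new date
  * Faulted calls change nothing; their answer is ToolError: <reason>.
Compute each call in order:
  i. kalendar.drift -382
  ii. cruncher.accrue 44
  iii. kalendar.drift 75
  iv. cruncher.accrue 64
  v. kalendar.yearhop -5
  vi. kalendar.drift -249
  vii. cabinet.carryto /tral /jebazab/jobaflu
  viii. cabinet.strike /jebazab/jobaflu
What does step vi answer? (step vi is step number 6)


Do: kalendar.drift[n='-382']
See: 1972-07-30
Do: cruncher.accrue[x='44']
See: 44
Do: kalendar.drift[n='75']
See: 1972-10-13
Do: cruncher.accrue[x='64']
See: 108
Do: kalendar.yearhop[n='-5']
See: 1967-10-13
Do: kalendar.drift[n='-249']
See: 1967-02-06
Do: cabinet.carryto[s='/tral'; d='/jebazab/jobaflu']
See: ok
Do: cabinet.strike[p='/jebazab/jobaflu']
See: ok

Answer: 1967-02-06


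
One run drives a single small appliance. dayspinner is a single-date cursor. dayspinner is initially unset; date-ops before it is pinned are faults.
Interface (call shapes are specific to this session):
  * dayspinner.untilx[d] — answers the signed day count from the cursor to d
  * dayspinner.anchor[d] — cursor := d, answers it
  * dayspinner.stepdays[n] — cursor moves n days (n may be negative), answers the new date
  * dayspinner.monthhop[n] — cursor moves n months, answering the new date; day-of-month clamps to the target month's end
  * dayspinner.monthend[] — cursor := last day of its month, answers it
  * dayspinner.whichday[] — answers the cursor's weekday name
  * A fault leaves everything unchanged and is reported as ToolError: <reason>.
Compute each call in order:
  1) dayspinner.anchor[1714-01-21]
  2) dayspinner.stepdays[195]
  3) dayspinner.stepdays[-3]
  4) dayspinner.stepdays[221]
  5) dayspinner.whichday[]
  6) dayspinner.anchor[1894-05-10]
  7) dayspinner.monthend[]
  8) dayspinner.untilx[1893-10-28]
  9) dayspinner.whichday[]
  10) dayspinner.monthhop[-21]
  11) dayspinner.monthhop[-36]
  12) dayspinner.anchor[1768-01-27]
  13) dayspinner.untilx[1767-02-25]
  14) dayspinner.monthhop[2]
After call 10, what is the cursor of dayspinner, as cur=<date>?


! dayspinner.anchor(d→1714-01-21) => 1714-01-21
! dayspinner.stepdays(n→195) => 1714-08-04
! dayspinner.stepdays(n→-3) => 1714-08-01
! dayspinner.stepdays(n→221) => 1715-03-10
! dayspinner.whichday() => Sunday
! dayspinner.anchor(d→1894-05-10) => 1894-05-10
! dayspinner.monthend() => 1894-05-31
! dayspinner.untilx(d→1893-10-28) => -215
! dayspinner.whichday() => Thursday
! dayspinner.monthhop(n→-21) => 1892-08-31
! dayspinner.monthhop(n→-36) => 1889-08-31
! dayspinner.anchor(d→1768-01-27) => 1768-01-27
! dayspinner.untilx(d→1767-02-25) => -336
! dayspinner.monthhop(n→2) => 1768-03-27

Answer: cur=1892-08-31


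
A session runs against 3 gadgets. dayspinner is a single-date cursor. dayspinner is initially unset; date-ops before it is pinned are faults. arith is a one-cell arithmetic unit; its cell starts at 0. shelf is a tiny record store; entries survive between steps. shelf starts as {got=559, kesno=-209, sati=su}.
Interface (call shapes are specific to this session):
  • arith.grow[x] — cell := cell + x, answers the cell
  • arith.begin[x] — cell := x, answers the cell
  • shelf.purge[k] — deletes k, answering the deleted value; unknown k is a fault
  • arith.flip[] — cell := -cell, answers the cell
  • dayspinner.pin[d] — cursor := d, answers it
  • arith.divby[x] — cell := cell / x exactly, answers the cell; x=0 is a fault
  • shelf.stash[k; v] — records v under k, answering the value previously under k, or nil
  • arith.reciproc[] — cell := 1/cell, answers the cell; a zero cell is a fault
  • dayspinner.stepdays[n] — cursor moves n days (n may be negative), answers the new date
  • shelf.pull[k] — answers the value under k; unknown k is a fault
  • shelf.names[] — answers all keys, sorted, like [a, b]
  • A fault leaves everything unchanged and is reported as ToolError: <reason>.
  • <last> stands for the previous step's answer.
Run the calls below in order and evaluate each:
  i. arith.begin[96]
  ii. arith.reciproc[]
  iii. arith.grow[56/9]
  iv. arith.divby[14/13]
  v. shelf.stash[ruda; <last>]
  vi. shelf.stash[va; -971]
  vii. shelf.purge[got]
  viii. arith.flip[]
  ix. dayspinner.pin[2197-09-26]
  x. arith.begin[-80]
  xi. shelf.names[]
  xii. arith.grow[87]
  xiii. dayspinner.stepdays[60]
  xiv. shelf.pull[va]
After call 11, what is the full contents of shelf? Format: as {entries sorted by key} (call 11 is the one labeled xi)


Answer: {kesno=-209, ruda=23335/4032, sati=su, va=-971}

Derivation:
[in] arith.begin 96
= 96
[in] arith.reciproc
= 1/96
[in] arith.grow 56/9
= 1795/288
[in] arith.divby 14/13
= 23335/4032
[in] shelf.stash ruda <last>
= nil
[in] shelf.stash va -971
= nil
[in] shelf.purge got
= 559
[in] arith.flip
= -23335/4032
[in] dayspinner.pin 2197-09-26
= 2197-09-26
[in] arith.begin -80
= -80
[in] shelf.names
= [kesno, ruda, sati, va]
[in] arith.grow 87
= 7
[in] dayspinner.stepdays 60
= 2197-11-25
[in] shelf.pull va
= -971


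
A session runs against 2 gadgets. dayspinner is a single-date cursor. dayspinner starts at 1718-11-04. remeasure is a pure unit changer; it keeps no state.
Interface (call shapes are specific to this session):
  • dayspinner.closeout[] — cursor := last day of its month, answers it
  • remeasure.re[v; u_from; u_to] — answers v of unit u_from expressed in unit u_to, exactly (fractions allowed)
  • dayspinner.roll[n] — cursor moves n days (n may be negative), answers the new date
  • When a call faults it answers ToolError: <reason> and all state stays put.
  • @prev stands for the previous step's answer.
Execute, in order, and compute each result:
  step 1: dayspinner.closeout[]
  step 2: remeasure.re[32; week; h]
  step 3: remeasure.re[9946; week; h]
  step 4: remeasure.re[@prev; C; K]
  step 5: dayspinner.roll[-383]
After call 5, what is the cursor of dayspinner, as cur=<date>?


Answer: cur=1717-11-12

Derivation:
>> dayspinner.closeout()
<< 1718-11-30
>> remeasure.re(v=32, u_from=week, u_to=h)
<< 5376
>> remeasure.re(v=9946, u_from=week, u_to=h)
<< 1670928
>> remeasure.re(v=@prev, u_from=C, u_to=K)
<< 33424023/20
>> dayspinner.roll(n=-383)
<< 1717-11-12


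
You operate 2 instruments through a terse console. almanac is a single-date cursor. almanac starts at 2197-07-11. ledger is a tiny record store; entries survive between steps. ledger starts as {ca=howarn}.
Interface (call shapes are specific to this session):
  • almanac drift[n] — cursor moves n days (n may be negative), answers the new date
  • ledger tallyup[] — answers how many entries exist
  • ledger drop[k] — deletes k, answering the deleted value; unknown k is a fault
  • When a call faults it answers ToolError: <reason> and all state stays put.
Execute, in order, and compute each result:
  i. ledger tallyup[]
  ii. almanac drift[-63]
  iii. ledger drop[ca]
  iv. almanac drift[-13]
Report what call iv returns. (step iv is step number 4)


Answer: 2197-04-26

Derivation:
! ledger tallyup() == 1
! almanac drift(n→-63) == 2197-05-09
! ledger drop(k→ca) == howarn
! almanac drift(n→-13) == 2197-04-26


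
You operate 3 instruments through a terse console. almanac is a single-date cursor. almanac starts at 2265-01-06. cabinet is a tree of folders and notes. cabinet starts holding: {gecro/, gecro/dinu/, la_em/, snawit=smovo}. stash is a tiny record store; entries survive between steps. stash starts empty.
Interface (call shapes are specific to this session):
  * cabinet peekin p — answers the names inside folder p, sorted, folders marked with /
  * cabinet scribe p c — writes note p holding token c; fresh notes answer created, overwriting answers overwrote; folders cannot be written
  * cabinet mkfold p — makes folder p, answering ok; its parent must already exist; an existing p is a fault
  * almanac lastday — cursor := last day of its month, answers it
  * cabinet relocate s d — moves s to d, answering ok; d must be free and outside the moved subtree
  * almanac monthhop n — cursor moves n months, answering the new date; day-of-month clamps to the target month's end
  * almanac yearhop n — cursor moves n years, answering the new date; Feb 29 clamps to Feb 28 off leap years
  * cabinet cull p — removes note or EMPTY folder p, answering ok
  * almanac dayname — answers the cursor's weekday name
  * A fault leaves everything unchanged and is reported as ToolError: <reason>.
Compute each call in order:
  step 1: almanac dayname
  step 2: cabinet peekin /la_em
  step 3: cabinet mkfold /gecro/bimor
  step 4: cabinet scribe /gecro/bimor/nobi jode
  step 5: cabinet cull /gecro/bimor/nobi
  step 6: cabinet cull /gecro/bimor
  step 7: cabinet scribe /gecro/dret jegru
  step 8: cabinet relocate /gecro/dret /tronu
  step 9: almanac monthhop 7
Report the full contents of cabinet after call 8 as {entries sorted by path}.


$ almanac dayname
:: Friday
$ cabinet peekin p: /la_em
:: []
$ cabinet mkfold p: /gecro/bimor
:: ok
$ cabinet scribe p: /gecro/bimor/nobi c: jode
:: created
$ cabinet cull p: /gecro/bimor/nobi
:: ok
$ cabinet cull p: /gecro/bimor
:: ok
$ cabinet scribe p: /gecro/dret c: jegru
:: created
$ cabinet relocate s: /gecro/dret d: /tronu
:: ok
$ almanac monthhop n: 7
:: 2265-08-06

Answer: {gecro/, gecro/dinu/, la_em/, snawit=smovo, tronu=jegru}
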